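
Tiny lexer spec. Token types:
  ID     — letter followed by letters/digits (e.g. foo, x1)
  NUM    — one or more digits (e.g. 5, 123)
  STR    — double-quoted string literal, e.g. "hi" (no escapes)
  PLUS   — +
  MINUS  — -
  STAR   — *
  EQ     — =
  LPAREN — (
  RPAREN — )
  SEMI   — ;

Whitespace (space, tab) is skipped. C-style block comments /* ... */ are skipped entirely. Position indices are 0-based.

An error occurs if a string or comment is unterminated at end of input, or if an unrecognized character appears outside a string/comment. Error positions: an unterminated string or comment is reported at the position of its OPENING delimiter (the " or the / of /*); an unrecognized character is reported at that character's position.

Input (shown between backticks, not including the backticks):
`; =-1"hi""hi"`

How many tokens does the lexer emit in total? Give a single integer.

pos=0: emit SEMI ';'
pos=2: emit EQ '='
pos=3: emit MINUS '-'
pos=4: emit NUM '1' (now at pos=5)
pos=5: enter STRING mode
pos=5: emit STR "hi" (now at pos=9)
pos=9: enter STRING mode
pos=9: emit STR "hi" (now at pos=13)
DONE. 6 tokens: [SEMI, EQ, MINUS, NUM, STR, STR]

Answer: 6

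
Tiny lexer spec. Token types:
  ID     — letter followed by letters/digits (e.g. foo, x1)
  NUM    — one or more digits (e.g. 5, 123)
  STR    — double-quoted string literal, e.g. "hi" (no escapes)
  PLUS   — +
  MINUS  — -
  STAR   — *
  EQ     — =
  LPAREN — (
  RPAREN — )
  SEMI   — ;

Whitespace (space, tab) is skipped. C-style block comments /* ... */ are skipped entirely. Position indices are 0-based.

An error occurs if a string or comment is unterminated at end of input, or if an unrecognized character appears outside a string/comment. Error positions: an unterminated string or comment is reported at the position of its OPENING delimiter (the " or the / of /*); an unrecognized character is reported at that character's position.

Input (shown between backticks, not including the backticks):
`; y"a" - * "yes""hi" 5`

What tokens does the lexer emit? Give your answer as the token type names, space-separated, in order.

Answer: SEMI ID STR MINUS STAR STR STR NUM

Derivation:
pos=0: emit SEMI ';'
pos=2: emit ID 'y' (now at pos=3)
pos=3: enter STRING mode
pos=3: emit STR "a" (now at pos=6)
pos=7: emit MINUS '-'
pos=9: emit STAR '*'
pos=11: enter STRING mode
pos=11: emit STR "yes" (now at pos=16)
pos=16: enter STRING mode
pos=16: emit STR "hi" (now at pos=20)
pos=21: emit NUM '5' (now at pos=22)
DONE. 8 tokens: [SEMI, ID, STR, MINUS, STAR, STR, STR, NUM]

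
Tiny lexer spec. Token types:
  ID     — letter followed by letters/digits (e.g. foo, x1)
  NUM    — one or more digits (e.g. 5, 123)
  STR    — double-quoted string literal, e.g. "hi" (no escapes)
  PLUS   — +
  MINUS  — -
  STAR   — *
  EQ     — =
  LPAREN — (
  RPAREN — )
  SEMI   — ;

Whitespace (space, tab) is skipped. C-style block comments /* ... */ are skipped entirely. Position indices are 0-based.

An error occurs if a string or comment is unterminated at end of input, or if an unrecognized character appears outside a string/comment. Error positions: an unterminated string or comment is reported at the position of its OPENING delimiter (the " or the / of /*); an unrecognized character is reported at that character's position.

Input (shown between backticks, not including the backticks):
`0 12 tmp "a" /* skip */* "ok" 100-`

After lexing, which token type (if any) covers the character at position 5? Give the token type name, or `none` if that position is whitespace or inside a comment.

Answer: ID

Derivation:
pos=0: emit NUM '0' (now at pos=1)
pos=2: emit NUM '12' (now at pos=4)
pos=5: emit ID 'tmp' (now at pos=8)
pos=9: enter STRING mode
pos=9: emit STR "a" (now at pos=12)
pos=13: enter COMMENT mode (saw '/*')
exit COMMENT mode (now at pos=23)
pos=23: emit STAR '*'
pos=25: enter STRING mode
pos=25: emit STR "ok" (now at pos=29)
pos=30: emit NUM '100' (now at pos=33)
pos=33: emit MINUS '-'
DONE. 8 tokens: [NUM, NUM, ID, STR, STAR, STR, NUM, MINUS]
Position 5: char is 't' -> ID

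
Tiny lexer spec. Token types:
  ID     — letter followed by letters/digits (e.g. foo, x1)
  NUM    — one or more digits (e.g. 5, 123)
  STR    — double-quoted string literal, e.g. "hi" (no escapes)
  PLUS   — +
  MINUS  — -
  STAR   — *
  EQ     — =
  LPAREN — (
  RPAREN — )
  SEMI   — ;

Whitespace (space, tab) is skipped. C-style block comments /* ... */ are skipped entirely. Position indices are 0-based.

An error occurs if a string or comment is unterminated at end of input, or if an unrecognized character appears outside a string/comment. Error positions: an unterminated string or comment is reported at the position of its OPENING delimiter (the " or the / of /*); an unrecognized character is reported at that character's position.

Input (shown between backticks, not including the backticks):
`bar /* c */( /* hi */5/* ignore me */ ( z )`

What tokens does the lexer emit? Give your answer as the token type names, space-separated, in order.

pos=0: emit ID 'bar' (now at pos=3)
pos=4: enter COMMENT mode (saw '/*')
exit COMMENT mode (now at pos=11)
pos=11: emit LPAREN '('
pos=13: enter COMMENT mode (saw '/*')
exit COMMENT mode (now at pos=21)
pos=21: emit NUM '5' (now at pos=22)
pos=22: enter COMMENT mode (saw '/*')
exit COMMENT mode (now at pos=37)
pos=38: emit LPAREN '('
pos=40: emit ID 'z' (now at pos=41)
pos=42: emit RPAREN ')'
DONE. 6 tokens: [ID, LPAREN, NUM, LPAREN, ID, RPAREN]

Answer: ID LPAREN NUM LPAREN ID RPAREN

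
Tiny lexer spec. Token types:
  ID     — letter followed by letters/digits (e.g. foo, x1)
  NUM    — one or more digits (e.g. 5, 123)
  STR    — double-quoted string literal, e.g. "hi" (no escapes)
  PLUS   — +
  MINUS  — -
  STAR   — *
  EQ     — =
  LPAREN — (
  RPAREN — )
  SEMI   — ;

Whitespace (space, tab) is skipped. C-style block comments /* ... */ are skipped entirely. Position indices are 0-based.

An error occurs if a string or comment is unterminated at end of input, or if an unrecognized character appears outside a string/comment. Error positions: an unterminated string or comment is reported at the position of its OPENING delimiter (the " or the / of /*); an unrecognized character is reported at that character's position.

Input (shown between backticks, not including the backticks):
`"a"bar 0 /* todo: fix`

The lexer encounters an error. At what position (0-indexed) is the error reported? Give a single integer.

Answer: 9

Derivation:
pos=0: enter STRING mode
pos=0: emit STR "a" (now at pos=3)
pos=3: emit ID 'bar' (now at pos=6)
pos=7: emit NUM '0' (now at pos=8)
pos=9: enter COMMENT mode (saw '/*')
pos=9: ERROR — unterminated comment (reached EOF)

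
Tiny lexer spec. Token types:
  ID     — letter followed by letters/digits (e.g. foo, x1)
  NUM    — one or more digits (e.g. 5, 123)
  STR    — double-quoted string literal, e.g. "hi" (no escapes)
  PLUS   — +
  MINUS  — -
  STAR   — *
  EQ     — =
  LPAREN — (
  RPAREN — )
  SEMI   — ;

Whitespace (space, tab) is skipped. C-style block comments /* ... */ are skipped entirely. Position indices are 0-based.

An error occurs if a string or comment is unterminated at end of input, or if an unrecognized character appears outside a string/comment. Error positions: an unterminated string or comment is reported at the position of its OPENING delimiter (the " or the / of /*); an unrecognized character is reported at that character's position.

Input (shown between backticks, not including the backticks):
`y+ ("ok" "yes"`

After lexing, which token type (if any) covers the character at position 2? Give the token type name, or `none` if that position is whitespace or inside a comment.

Answer: none

Derivation:
pos=0: emit ID 'y' (now at pos=1)
pos=1: emit PLUS '+'
pos=3: emit LPAREN '('
pos=4: enter STRING mode
pos=4: emit STR "ok" (now at pos=8)
pos=9: enter STRING mode
pos=9: emit STR "yes" (now at pos=14)
DONE. 5 tokens: [ID, PLUS, LPAREN, STR, STR]
Position 2: char is ' ' -> none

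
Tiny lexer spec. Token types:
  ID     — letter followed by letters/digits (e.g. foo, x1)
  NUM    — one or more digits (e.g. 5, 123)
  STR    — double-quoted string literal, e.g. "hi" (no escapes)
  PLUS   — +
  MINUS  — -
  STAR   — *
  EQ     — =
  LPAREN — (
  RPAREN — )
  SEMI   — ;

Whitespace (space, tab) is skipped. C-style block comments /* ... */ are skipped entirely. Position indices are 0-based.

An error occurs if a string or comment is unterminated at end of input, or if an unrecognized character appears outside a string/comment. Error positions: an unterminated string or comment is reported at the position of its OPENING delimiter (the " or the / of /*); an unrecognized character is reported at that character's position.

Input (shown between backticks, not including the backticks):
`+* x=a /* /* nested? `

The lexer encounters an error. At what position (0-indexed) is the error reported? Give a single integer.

pos=0: emit PLUS '+'
pos=1: emit STAR '*'
pos=3: emit ID 'x' (now at pos=4)
pos=4: emit EQ '='
pos=5: emit ID 'a' (now at pos=6)
pos=7: enter COMMENT mode (saw '/*')
pos=7: ERROR — unterminated comment (reached EOF)

Answer: 7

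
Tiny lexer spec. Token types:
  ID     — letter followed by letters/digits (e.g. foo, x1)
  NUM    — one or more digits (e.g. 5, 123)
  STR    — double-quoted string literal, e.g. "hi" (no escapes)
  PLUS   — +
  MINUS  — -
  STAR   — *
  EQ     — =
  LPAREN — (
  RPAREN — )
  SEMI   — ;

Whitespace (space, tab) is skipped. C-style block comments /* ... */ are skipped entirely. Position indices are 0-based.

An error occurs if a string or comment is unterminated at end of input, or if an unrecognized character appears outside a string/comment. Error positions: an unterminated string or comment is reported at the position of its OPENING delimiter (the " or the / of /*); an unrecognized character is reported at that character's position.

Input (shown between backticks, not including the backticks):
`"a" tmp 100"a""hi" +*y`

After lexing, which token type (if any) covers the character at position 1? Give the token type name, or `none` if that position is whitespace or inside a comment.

pos=0: enter STRING mode
pos=0: emit STR "a" (now at pos=3)
pos=4: emit ID 'tmp' (now at pos=7)
pos=8: emit NUM '100' (now at pos=11)
pos=11: enter STRING mode
pos=11: emit STR "a" (now at pos=14)
pos=14: enter STRING mode
pos=14: emit STR "hi" (now at pos=18)
pos=19: emit PLUS '+'
pos=20: emit STAR '*'
pos=21: emit ID 'y' (now at pos=22)
DONE. 8 tokens: [STR, ID, NUM, STR, STR, PLUS, STAR, ID]
Position 1: char is 'a' -> STR

Answer: STR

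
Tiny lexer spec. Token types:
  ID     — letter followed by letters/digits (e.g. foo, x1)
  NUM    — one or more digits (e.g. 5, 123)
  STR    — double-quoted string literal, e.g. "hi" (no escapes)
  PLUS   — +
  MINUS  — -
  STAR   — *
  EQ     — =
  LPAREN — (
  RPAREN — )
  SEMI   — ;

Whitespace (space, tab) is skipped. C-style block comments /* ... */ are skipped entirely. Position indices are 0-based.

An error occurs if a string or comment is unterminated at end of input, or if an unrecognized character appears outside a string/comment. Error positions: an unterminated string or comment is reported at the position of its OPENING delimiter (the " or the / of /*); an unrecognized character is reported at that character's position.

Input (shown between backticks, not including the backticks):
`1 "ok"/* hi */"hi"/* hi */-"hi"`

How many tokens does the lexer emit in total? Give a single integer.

Answer: 5

Derivation:
pos=0: emit NUM '1' (now at pos=1)
pos=2: enter STRING mode
pos=2: emit STR "ok" (now at pos=6)
pos=6: enter COMMENT mode (saw '/*')
exit COMMENT mode (now at pos=14)
pos=14: enter STRING mode
pos=14: emit STR "hi" (now at pos=18)
pos=18: enter COMMENT mode (saw '/*')
exit COMMENT mode (now at pos=26)
pos=26: emit MINUS '-'
pos=27: enter STRING mode
pos=27: emit STR "hi" (now at pos=31)
DONE. 5 tokens: [NUM, STR, STR, MINUS, STR]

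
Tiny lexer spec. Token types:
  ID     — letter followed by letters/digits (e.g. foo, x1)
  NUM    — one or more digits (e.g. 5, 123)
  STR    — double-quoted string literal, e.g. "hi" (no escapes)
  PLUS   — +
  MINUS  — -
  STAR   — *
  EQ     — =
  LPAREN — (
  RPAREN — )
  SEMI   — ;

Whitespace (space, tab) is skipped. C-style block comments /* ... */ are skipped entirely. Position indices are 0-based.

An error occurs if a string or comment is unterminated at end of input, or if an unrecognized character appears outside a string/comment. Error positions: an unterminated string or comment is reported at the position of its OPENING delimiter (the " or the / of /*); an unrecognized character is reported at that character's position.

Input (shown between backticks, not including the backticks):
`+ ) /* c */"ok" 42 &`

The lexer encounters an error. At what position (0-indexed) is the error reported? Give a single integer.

Answer: 19

Derivation:
pos=0: emit PLUS '+'
pos=2: emit RPAREN ')'
pos=4: enter COMMENT mode (saw '/*')
exit COMMENT mode (now at pos=11)
pos=11: enter STRING mode
pos=11: emit STR "ok" (now at pos=15)
pos=16: emit NUM '42' (now at pos=18)
pos=19: ERROR — unrecognized char '&'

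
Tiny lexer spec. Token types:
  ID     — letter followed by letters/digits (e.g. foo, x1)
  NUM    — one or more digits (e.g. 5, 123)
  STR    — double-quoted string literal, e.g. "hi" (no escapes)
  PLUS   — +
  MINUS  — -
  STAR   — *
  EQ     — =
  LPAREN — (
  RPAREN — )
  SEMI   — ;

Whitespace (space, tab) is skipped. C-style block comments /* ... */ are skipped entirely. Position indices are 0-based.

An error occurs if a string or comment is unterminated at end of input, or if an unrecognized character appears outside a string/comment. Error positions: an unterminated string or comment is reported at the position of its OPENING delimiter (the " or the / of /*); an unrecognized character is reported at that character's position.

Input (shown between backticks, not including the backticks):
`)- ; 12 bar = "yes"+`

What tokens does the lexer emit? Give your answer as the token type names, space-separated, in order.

pos=0: emit RPAREN ')'
pos=1: emit MINUS '-'
pos=3: emit SEMI ';'
pos=5: emit NUM '12' (now at pos=7)
pos=8: emit ID 'bar' (now at pos=11)
pos=12: emit EQ '='
pos=14: enter STRING mode
pos=14: emit STR "yes" (now at pos=19)
pos=19: emit PLUS '+'
DONE. 8 tokens: [RPAREN, MINUS, SEMI, NUM, ID, EQ, STR, PLUS]

Answer: RPAREN MINUS SEMI NUM ID EQ STR PLUS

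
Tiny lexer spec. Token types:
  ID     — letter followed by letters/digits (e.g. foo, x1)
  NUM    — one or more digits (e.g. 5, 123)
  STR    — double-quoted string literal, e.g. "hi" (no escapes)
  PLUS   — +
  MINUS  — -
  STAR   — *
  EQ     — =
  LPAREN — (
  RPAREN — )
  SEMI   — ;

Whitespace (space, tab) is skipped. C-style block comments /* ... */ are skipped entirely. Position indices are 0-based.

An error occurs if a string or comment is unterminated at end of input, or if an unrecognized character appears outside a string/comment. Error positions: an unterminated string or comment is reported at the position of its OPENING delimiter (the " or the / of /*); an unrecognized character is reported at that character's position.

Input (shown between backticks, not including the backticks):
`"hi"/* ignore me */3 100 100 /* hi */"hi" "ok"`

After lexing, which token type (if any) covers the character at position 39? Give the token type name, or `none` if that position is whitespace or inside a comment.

Answer: STR

Derivation:
pos=0: enter STRING mode
pos=0: emit STR "hi" (now at pos=4)
pos=4: enter COMMENT mode (saw '/*')
exit COMMENT mode (now at pos=19)
pos=19: emit NUM '3' (now at pos=20)
pos=21: emit NUM '100' (now at pos=24)
pos=25: emit NUM '100' (now at pos=28)
pos=29: enter COMMENT mode (saw '/*')
exit COMMENT mode (now at pos=37)
pos=37: enter STRING mode
pos=37: emit STR "hi" (now at pos=41)
pos=42: enter STRING mode
pos=42: emit STR "ok" (now at pos=46)
DONE. 6 tokens: [STR, NUM, NUM, NUM, STR, STR]
Position 39: char is 'i' -> STR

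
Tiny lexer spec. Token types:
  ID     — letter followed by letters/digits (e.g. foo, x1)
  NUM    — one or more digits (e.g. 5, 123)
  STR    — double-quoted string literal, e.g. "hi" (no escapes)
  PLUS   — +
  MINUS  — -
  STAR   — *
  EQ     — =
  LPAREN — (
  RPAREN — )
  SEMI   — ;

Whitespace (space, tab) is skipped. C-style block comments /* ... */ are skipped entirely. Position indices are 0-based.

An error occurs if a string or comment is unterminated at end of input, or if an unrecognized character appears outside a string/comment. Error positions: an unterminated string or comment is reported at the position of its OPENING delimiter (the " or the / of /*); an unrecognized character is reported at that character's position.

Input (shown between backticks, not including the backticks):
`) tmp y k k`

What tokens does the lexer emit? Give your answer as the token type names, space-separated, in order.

pos=0: emit RPAREN ')'
pos=2: emit ID 'tmp' (now at pos=5)
pos=6: emit ID 'y' (now at pos=7)
pos=8: emit ID 'k' (now at pos=9)
pos=10: emit ID 'k' (now at pos=11)
DONE. 5 tokens: [RPAREN, ID, ID, ID, ID]

Answer: RPAREN ID ID ID ID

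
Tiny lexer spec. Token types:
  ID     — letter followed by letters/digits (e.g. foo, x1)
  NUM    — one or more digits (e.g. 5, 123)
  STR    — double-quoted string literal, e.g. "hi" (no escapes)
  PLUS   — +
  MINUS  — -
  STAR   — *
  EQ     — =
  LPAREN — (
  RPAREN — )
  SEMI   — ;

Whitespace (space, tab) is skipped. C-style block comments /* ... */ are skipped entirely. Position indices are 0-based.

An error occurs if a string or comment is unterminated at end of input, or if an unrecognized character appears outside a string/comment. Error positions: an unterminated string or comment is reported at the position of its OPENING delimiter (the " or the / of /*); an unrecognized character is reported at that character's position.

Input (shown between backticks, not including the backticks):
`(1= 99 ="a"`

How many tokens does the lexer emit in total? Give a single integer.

pos=0: emit LPAREN '('
pos=1: emit NUM '1' (now at pos=2)
pos=2: emit EQ '='
pos=4: emit NUM '99' (now at pos=6)
pos=7: emit EQ '='
pos=8: enter STRING mode
pos=8: emit STR "a" (now at pos=11)
DONE. 6 tokens: [LPAREN, NUM, EQ, NUM, EQ, STR]

Answer: 6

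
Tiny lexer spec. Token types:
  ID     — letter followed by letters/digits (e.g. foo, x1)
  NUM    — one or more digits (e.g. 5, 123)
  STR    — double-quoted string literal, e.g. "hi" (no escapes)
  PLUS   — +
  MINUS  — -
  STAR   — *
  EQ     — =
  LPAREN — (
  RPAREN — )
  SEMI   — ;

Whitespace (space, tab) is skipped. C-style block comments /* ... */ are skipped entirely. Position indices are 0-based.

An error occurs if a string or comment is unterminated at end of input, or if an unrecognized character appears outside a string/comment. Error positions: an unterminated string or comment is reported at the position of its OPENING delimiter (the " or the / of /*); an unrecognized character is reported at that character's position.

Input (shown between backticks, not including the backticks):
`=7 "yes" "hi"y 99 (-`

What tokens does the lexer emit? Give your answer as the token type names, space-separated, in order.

pos=0: emit EQ '='
pos=1: emit NUM '7' (now at pos=2)
pos=3: enter STRING mode
pos=3: emit STR "yes" (now at pos=8)
pos=9: enter STRING mode
pos=9: emit STR "hi" (now at pos=13)
pos=13: emit ID 'y' (now at pos=14)
pos=15: emit NUM '99' (now at pos=17)
pos=18: emit LPAREN '('
pos=19: emit MINUS '-'
DONE. 8 tokens: [EQ, NUM, STR, STR, ID, NUM, LPAREN, MINUS]

Answer: EQ NUM STR STR ID NUM LPAREN MINUS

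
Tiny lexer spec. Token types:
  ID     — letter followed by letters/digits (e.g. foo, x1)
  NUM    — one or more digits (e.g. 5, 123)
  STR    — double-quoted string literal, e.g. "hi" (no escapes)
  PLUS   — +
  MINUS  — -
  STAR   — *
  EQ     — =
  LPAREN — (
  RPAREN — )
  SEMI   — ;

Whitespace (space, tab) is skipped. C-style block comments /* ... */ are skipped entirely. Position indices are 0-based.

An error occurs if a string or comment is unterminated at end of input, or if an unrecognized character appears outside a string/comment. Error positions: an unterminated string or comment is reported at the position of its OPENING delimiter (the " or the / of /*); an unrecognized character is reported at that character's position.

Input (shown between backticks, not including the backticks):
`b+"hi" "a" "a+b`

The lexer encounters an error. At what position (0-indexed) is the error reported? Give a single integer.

Answer: 11

Derivation:
pos=0: emit ID 'b' (now at pos=1)
pos=1: emit PLUS '+'
pos=2: enter STRING mode
pos=2: emit STR "hi" (now at pos=6)
pos=7: enter STRING mode
pos=7: emit STR "a" (now at pos=10)
pos=11: enter STRING mode
pos=11: ERROR — unterminated string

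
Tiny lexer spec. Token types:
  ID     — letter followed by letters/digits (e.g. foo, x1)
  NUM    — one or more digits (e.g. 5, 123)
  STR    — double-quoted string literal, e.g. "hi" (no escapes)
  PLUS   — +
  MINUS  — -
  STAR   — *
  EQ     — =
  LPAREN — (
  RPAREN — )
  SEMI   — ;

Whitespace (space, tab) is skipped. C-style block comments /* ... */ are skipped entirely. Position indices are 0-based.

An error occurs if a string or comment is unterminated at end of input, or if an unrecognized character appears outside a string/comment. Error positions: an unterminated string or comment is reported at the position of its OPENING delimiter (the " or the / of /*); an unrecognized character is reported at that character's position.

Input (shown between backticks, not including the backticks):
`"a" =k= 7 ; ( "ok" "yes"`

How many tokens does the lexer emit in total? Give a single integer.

pos=0: enter STRING mode
pos=0: emit STR "a" (now at pos=3)
pos=4: emit EQ '='
pos=5: emit ID 'k' (now at pos=6)
pos=6: emit EQ '='
pos=8: emit NUM '7' (now at pos=9)
pos=10: emit SEMI ';'
pos=12: emit LPAREN '('
pos=14: enter STRING mode
pos=14: emit STR "ok" (now at pos=18)
pos=19: enter STRING mode
pos=19: emit STR "yes" (now at pos=24)
DONE. 9 tokens: [STR, EQ, ID, EQ, NUM, SEMI, LPAREN, STR, STR]

Answer: 9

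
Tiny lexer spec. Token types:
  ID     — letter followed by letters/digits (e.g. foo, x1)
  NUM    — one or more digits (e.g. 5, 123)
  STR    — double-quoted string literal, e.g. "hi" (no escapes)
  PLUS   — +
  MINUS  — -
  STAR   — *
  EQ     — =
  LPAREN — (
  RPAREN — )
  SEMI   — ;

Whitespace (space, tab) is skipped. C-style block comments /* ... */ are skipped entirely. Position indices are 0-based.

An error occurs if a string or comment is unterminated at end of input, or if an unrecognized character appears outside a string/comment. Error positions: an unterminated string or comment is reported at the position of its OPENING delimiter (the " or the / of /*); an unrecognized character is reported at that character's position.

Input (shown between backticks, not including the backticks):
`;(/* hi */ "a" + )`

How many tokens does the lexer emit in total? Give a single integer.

pos=0: emit SEMI ';'
pos=1: emit LPAREN '('
pos=2: enter COMMENT mode (saw '/*')
exit COMMENT mode (now at pos=10)
pos=11: enter STRING mode
pos=11: emit STR "a" (now at pos=14)
pos=15: emit PLUS '+'
pos=17: emit RPAREN ')'
DONE. 5 tokens: [SEMI, LPAREN, STR, PLUS, RPAREN]

Answer: 5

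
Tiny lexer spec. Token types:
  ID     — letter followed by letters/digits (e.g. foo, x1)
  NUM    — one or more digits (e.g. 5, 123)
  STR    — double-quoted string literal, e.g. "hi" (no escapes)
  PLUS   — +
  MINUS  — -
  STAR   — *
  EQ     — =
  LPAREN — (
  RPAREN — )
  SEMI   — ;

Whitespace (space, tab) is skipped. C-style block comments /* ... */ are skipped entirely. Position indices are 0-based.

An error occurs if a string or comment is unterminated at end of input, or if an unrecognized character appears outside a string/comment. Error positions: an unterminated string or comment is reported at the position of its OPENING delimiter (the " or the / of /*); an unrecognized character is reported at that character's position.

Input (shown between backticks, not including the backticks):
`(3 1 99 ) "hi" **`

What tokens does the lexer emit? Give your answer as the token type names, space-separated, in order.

pos=0: emit LPAREN '('
pos=1: emit NUM '3' (now at pos=2)
pos=3: emit NUM '1' (now at pos=4)
pos=5: emit NUM '99' (now at pos=7)
pos=8: emit RPAREN ')'
pos=10: enter STRING mode
pos=10: emit STR "hi" (now at pos=14)
pos=15: emit STAR '*'
pos=16: emit STAR '*'
DONE. 8 tokens: [LPAREN, NUM, NUM, NUM, RPAREN, STR, STAR, STAR]

Answer: LPAREN NUM NUM NUM RPAREN STR STAR STAR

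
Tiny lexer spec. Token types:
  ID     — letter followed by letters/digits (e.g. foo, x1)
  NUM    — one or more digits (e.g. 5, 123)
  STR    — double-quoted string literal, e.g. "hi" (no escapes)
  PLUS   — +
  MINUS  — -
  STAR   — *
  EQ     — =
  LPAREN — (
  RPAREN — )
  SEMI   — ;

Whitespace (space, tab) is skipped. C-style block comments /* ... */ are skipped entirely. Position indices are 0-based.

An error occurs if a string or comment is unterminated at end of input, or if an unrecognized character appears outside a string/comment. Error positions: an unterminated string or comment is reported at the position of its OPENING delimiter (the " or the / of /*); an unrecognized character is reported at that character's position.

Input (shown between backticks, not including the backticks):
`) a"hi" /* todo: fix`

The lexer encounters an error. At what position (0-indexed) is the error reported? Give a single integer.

Answer: 8

Derivation:
pos=0: emit RPAREN ')'
pos=2: emit ID 'a' (now at pos=3)
pos=3: enter STRING mode
pos=3: emit STR "hi" (now at pos=7)
pos=8: enter COMMENT mode (saw '/*')
pos=8: ERROR — unterminated comment (reached EOF)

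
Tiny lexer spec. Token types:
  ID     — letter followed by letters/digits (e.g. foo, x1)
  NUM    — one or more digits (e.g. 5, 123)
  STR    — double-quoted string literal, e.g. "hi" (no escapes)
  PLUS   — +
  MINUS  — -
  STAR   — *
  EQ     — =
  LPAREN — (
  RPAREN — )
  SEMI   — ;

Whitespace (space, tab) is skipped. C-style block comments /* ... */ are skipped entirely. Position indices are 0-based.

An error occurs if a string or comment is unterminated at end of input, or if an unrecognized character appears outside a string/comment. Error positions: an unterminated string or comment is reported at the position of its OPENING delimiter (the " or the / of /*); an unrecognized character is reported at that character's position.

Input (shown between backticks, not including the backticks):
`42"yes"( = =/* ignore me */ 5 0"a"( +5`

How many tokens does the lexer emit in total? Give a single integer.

Answer: 11

Derivation:
pos=0: emit NUM '42' (now at pos=2)
pos=2: enter STRING mode
pos=2: emit STR "yes" (now at pos=7)
pos=7: emit LPAREN '('
pos=9: emit EQ '='
pos=11: emit EQ '='
pos=12: enter COMMENT mode (saw '/*')
exit COMMENT mode (now at pos=27)
pos=28: emit NUM '5' (now at pos=29)
pos=30: emit NUM '0' (now at pos=31)
pos=31: enter STRING mode
pos=31: emit STR "a" (now at pos=34)
pos=34: emit LPAREN '('
pos=36: emit PLUS '+'
pos=37: emit NUM '5' (now at pos=38)
DONE. 11 tokens: [NUM, STR, LPAREN, EQ, EQ, NUM, NUM, STR, LPAREN, PLUS, NUM]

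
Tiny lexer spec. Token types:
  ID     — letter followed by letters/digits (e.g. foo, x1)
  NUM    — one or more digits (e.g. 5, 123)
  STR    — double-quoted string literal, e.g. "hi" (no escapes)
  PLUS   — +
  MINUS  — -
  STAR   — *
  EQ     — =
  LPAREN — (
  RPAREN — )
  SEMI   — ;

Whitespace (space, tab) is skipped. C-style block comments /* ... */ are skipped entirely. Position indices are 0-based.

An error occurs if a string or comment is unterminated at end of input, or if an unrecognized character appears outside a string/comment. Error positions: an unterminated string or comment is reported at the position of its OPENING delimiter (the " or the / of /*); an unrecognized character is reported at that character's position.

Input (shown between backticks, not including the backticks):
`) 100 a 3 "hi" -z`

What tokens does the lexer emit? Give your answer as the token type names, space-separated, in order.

pos=0: emit RPAREN ')'
pos=2: emit NUM '100' (now at pos=5)
pos=6: emit ID 'a' (now at pos=7)
pos=8: emit NUM '3' (now at pos=9)
pos=10: enter STRING mode
pos=10: emit STR "hi" (now at pos=14)
pos=15: emit MINUS '-'
pos=16: emit ID 'z' (now at pos=17)
DONE. 7 tokens: [RPAREN, NUM, ID, NUM, STR, MINUS, ID]

Answer: RPAREN NUM ID NUM STR MINUS ID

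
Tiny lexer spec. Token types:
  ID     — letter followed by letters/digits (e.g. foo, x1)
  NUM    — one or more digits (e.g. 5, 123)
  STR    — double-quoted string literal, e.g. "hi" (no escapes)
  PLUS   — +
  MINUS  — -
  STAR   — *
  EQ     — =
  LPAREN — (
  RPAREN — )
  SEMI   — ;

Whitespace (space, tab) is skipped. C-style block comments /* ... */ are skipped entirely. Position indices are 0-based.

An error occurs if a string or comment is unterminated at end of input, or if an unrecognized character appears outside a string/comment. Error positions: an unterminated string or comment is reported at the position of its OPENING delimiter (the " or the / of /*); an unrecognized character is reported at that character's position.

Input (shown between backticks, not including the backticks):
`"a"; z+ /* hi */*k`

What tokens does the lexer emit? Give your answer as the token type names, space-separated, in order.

pos=0: enter STRING mode
pos=0: emit STR "a" (now at pos=3)
pos=3: emit SEMI ';'
pos=5: emit ID 'z' (now at pos=6)
pos=6: emit PLUS '+'
pos=8: enter COMMENT mode (saw '/*')
exit COMMENT mode (now at pos=16)
pos=16: emit STAR '*'
pos=17: emit ID 'k' (now at pos=18)
DONE. 6 tokens: [STR, SEMI, ID, PLUS, STAR, ID]

Answer: STR SEMI ID PLUS STAR ID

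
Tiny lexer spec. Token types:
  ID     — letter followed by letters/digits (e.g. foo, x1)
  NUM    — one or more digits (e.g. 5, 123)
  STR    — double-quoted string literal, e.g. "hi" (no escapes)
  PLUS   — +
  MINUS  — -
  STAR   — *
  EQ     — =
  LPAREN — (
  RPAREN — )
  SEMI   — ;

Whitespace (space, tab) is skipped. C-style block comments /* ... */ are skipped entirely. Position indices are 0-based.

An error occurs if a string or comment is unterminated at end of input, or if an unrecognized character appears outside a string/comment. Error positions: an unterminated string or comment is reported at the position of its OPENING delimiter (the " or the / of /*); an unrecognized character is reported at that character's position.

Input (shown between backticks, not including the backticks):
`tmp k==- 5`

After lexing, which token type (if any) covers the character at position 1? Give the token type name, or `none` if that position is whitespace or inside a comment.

Answer: ID

Derivation:
pos=0: emit ID 'tmp' (now at pos=3)
pos=4: emit ID 'k' (now at pos=5)
pos=5: emit EQ '='
pos=6: emit EQ '='
pos=7: emit MINUS '-'
pos=9: emit NUM '5' (now at pos=10)
DONE. 6 tokens: [ID, ID, EQ, EQ, MINUS, NUM]
Position 1: char is 'm' -> ID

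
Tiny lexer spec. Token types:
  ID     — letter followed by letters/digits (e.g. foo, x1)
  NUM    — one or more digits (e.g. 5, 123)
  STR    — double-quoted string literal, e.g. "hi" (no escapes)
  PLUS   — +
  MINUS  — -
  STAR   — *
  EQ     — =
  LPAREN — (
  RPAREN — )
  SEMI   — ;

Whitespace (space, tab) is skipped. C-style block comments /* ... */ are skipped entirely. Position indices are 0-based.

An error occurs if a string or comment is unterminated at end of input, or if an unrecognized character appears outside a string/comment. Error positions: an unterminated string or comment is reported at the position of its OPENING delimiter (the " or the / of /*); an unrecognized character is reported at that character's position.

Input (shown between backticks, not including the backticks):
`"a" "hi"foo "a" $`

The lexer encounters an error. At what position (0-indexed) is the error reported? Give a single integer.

pos=0: enter STRING mode
pos=0: emit STR "a" (now at pos=3)
pos=4: enter STRING mode
pos=4: emit STR "hi" (now at pos=8)
pos=8: emit ID 'foo' (now at pos=11)
pos=12: enter STRING mode
pos=12: emit STR "a" (now at pos=15)
pos=16: ERROR — unrecognized char '$'

Answer: 16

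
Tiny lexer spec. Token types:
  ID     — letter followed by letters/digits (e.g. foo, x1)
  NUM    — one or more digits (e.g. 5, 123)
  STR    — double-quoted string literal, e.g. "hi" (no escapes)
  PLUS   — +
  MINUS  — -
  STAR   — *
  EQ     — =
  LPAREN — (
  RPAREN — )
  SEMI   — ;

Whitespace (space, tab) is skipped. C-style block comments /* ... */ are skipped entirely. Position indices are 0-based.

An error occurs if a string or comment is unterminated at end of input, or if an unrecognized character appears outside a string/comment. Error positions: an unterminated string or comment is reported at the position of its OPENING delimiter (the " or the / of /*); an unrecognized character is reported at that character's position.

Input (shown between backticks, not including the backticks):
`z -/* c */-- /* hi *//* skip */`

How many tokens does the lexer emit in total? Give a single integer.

pos=0: emit ID 'z' (now at pos=1)
pos=2: emit MINUS '-'
pos=3: enter COMMENT mode (saw '/*')
exit COMMENT mode (now at pos=10)
pos=10: emit MINUS '-'
pos=11: emit MINUS '-'
pos=13: enter COMMENT mode (saw '/*')
exit COMMENT mode (now at pos=21)
pos=21: enter COMMENT mode (saw '/*')
exit COMMENT mode (now at pos=31)
DONE. 4 tokens: [ID, MINUS, MINUS, MINUS]

Answer: 4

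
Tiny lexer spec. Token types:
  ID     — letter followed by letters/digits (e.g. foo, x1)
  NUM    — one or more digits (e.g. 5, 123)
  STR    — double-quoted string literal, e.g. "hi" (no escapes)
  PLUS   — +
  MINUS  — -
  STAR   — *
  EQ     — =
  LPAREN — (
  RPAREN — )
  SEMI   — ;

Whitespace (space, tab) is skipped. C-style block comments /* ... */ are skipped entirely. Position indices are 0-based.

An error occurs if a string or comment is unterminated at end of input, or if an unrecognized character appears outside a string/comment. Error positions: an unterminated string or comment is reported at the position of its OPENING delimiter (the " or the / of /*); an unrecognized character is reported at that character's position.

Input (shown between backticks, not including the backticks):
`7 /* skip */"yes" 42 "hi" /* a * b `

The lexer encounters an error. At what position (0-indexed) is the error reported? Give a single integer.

Answer: 26

Derivation:
pos=0: emit NUM '7' (now at pos=1)
pos=2: enter COMMENT mode (saw '/*')
exit COMMENT mode (now at pos=12)
pos=12: enter STRING mode
pos=12: emit STR "yes" (now at pos=17)
pos=18: emit NUM '42' (now at pos=20)
pos=21: enter STRING mode
pos=21: emit STR "hi" (now at pos=25)
pos=26: enter COMMENT mode (saw '/*')
pos=26: ERROR — unterminated comment (reached EOF)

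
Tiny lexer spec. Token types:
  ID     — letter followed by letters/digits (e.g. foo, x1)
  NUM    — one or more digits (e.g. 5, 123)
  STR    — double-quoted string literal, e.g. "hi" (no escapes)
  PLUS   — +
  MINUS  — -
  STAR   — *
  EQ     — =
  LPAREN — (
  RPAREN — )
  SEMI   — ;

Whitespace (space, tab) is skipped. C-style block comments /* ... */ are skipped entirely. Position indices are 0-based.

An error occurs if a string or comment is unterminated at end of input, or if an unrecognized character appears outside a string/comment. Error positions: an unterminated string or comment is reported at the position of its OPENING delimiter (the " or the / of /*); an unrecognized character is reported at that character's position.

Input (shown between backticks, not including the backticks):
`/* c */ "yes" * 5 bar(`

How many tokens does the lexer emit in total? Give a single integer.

pos=0: enter COMMENT mode (saw '/*')
exit COMMENT mode (now at pos=7)
pos=8: enter STRING mode
pos=8: emit STR "yes" (now at pos=13)
pos=14: emit STAR '*'
pos=16: emit NUM '5' (now at pos=17)
pos=18: emit ID 'bar' (now at pos=21)
pos=21: emit LPAREN '('
DONE. 5 tokens: [STR, STAR, NUM, ID, LPAREN]

Answer: 5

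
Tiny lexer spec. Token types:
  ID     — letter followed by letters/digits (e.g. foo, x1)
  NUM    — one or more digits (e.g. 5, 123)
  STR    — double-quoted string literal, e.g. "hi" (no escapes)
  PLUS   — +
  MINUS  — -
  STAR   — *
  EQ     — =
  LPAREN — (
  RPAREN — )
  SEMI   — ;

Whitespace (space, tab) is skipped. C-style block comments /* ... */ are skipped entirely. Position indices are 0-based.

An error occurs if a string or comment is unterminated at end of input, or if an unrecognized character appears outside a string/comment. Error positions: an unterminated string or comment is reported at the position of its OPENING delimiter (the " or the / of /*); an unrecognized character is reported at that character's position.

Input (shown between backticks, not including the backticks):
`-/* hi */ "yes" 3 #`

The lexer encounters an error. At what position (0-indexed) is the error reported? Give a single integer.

Answer: 18

Derivation:
pos=0: emit MINUS '-'
pos=1: enter COMMENT mode (saw '/*')
exit COMMENT mode (now at pos=9)
pos=10: enter STRING mode
pos=10: emit STR "yes" (now at pos=15)
pos=16: emit NUM '3' (now at pos=17)
pos=18: ERROR — unrecognized char '#'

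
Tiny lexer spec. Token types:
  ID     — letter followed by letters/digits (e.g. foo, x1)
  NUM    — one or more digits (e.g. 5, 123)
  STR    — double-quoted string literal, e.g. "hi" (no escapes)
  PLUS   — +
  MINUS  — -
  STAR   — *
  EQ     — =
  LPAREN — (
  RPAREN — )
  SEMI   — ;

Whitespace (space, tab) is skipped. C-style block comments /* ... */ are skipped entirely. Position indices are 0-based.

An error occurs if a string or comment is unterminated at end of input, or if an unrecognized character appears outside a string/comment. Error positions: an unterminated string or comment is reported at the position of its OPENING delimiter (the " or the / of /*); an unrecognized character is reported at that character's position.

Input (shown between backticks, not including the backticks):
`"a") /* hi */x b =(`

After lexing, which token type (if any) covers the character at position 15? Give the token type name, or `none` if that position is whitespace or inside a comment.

pos=0: enter STRING mode
pos=0: emit STR "a" (now at pos=3)
pos=3: emit RPAREN ')'
pos=5: enter COMMENT mode (saw '/*')
exit COMMENT mode (now at pos=13)
pos=13: emit ID 'x' (now at pos=14)
pos=15: emit ID 'b' (now at pos=16)
pos=17: emit EQ '='
pos=18: emit LPAREN '('
DONE. 6 tokens: [STR, RPAREN, ID, ID, EQ, LPAREN]
Position 15: char is 'b' -> ID

Answer: ID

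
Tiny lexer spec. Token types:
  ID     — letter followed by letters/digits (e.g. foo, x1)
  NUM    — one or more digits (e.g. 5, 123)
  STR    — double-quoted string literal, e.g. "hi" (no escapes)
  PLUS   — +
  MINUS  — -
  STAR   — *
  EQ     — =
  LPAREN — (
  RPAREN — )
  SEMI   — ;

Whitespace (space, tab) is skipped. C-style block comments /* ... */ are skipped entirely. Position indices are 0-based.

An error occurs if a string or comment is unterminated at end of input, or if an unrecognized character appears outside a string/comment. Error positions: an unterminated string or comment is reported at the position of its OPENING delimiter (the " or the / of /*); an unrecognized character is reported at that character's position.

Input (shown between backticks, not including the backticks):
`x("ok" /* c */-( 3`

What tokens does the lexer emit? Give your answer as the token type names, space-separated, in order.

pos=0: emit ID 'x' (now at pos=1)
pos=1: emit LPAREN '('
pos=2: enter STRING mode
pos=2: emit STR "ok" (now at pos=6)
pos=7: enter COMMENT mode (saw '/*')
exit COMMENT mode (now at pos=14)
pos=14: emit MINUS '-'
pos=15: emit LPAREN '('
pos=17: emit NUM '3' (now at pos=18)
DONE. 6 tokens: [ID, LPAREN, STR, MINUS, LPAREN, NUM]

Answer: ID LPAREN STR MINUS LPAREN NUM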